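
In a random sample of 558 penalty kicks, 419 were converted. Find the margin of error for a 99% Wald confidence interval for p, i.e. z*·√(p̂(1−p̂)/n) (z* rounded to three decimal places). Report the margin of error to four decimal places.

p̂ = 419/558 = 0.75090.
Standard error of p̂: √(0.187051/558) = √0.000335217 = 0.018309.
For 99% confidence, z* = 2.576.
ME = 2.576·0.018309 = 0.0472.

ME = 0.0472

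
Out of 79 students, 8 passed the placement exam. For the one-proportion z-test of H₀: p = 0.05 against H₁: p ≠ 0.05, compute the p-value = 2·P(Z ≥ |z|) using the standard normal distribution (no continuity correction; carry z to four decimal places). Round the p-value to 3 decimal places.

p-value = 0.037

The sample proportion is 8/79 = 0.10127.
SE₀ = √(0.05·0.95/79) = 0.024521.
z = (p̂ − p₀)/SE = (8/79 − 0.05)/0.024521 ≈ 2.0907.
From the standard normal, 2·P(Z ≥ |z|) = 0.037.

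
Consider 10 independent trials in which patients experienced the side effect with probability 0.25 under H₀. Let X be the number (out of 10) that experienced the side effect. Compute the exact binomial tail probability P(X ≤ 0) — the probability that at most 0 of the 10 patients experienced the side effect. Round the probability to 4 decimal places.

X ~ Binomial(n=10, p=0.25).
P(X ≤ 0) = C(10,0)·0.25^0·0.75^10.
= 0.056314 = 0.0563.

P = 0.0563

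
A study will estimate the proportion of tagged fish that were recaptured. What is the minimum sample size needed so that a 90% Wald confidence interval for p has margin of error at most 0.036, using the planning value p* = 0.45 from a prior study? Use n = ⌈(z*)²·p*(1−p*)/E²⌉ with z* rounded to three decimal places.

The 90% critical value is z* = 1.645.
p*(1−p*) = 0.45·0.55 = 0.2475.
Required n before rounding: 2.706025 × 0.2475 / 0.036² = 516.776.
⌈516.776⌉ = 517.

n = 517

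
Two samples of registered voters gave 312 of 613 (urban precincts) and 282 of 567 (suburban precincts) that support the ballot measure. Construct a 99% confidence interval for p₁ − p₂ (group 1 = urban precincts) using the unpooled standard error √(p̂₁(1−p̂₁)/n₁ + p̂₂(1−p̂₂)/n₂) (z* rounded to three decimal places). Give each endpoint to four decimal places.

p̂₁ = 312/613 = 0.50897, p̂₂ = 282/567 = 0.49735; p̂₁ − p̂₂ = 0.01162.
SE = √(0.000407699 + 0.000440905) = √0.000848604 = 0.029131.
The 99% critical value is z* = 2.576. Margin of error = 0.07504.
Interval: 0.01162 ± 0.07504 → (-0.0634, 0.0867).

(-0.0634, 0.0867)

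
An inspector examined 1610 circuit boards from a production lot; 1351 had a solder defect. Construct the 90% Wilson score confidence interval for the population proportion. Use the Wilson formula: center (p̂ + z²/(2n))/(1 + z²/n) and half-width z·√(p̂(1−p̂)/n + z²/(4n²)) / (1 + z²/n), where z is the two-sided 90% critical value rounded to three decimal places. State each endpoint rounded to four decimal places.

(0.8235, 0.8536)

Here p̂ = 1351/1610 = 0.83913 and z = 1.645 (z² = 2.706025).
Denominator 1 + z²/n = 1 + 2.706025/1610 = 1.001681.
Adjusted center: (0.83913 + z²/(2n))/1.001681 = 0.83856.
Radicand: p̂(1−p̂)/n + z²/(4n²) = 0.000083845 + 0.000000261 = 0.000084106.
Half-width = z·√(radicand)/denom = 1.645·0.009171/1.001681 = 0.01506.
Interval: 0.83856 ± 0.01506 → (0.8235, 0.8536).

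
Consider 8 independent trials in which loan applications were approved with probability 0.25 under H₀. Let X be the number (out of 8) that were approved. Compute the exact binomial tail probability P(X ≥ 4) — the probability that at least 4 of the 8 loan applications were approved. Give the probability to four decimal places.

P = 0.1138

X ~ Binomial(n=8, p=0.25).
P(X ≥ 4) = Σ_{j=4}^{8} C(8,j)·0.25^j·0.75^{8−j}.
= 0.086517 + 0.023071 + 0.003845 + 0.000366 + 0.000015 = 0.1138.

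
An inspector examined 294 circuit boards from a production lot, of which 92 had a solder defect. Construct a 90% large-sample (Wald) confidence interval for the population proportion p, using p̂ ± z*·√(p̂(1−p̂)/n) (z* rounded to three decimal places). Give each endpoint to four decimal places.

p̂ = 92/294 = 0.31293.
SE(p̂) = √(0.31293·0.68707/294) = 0.027043.
The 90% critical value is z* = 1.645.
Margin = 1.645·0.027043 = 0.04449.
CI: 0.31293 ± 0.04449 = (0.2684, 0.3574).

(0.2684, 0.3574)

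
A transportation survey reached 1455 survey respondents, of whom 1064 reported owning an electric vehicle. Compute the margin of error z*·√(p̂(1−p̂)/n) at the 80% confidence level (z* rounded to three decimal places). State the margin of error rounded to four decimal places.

ME = 0.0149

The sample proportion is 1064/1455 = 0.73127.
SE(p̂) = √(0.73127·0.26873/1455) = 0.011622.
For 80% confidence, z* = 1.282.
Margin of error = z*·SE = 1.282 × 0.011622 = 0.0149.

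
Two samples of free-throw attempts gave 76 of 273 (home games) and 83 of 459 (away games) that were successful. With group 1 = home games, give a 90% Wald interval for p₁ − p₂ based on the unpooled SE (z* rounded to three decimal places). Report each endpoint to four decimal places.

(0.0440, 0.1511)

p̂₁ = 76/273 = 0.27839, p̂₂ = 83/459 = 0.18083; p̂₁ − p̂₂ = 0.09756.
Unpooled SE = √(p̂₁(1−p̂₁)/n₁ + p̂₂(1−p̂₂)/n₂) = √(0.000735854 + 0.000322721) = 0.032536.
The 90% critical value is z* = 1.645. Margin = 1.645·0.032536 = 0.05352.
Interval: 0.09756 ± 0.05352 → (0.0440, 0.1511).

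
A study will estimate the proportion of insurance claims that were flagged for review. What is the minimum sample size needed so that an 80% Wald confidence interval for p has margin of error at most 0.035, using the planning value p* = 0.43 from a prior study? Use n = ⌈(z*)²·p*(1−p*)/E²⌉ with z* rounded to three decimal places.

For 80% confidence, z* = 1.282.
p*(1−p*) = 0.43·0.57 = 0.2451.
(z*)²·p*(1−p*)/E² = 1.643524·0.2451/0.001225 = 328.839.
⌈328.839⌉ = 329.

n = 329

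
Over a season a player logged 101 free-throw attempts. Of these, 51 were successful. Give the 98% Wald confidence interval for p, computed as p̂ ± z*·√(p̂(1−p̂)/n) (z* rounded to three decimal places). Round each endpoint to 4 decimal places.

(0.3892, 0.6207)

The sample proportion is 51/101 = 0.50495.
SE = √(p̂(1−p̂)/n) = √(0.249975/101) = 0.049749.
The 98% critical value is z* = 2.326.
Margin = 2.326·0.049749 = 0.11572.
Interval: 0.50495 ± 0.11572 → (0.3892, 0.6207).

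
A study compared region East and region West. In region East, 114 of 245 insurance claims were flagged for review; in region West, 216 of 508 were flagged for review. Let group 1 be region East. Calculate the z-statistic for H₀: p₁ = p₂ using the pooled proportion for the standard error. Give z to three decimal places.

z = 1.039

p̂₁ = 114/245 = 0.46531, p̂₂ = 216/508 = 0.42520.
Pooling: p̂ = 330/753 = 0.43825.
SE = √[p̂(1−p̂)(1/n₁+1/n₂)] = √[0.43825·0.56175·(1/245+1/508)] ≈ 0.038594.
z = 0.04011/0.038594 = 1.039.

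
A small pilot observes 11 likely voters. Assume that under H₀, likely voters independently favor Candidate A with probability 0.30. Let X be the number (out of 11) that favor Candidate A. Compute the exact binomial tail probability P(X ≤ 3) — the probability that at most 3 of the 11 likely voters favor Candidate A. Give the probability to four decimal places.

P = 0.5696

X is binomial with n = 11 and p = 0.30.
P(X ≤ 3) = C(11,0)·0.30^0·0.70^11 + C(11,1)·0.30^1·0.70^10 + C(11,2)·0.30^2·0.70^9 + C(11,3)·0.30^3·0.70^8.
= 0.019773 + 0.093217 + 0.199750 + 0.256822 = 0.5696.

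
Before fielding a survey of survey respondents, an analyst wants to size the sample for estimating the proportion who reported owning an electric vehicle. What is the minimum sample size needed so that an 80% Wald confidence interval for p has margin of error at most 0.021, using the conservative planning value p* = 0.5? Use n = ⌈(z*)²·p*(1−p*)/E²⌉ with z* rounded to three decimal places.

The 80% critical value is z* = 1.282.
p*(1−p*) = 0.50·0.50 = 0.2500.
(z*)²·p*(1−p*)/E² = 1.643524·0.2500/0.000441 = 931.703.
⌈931.703⌉ = 932.

n = 932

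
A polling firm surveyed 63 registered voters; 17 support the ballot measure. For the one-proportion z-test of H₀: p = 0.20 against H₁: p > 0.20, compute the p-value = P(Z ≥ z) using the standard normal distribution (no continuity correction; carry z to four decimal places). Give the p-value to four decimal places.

With x = 17 successes in n = 63, p̂ = 0.26984.
SE₀ = √(0.20·0.80/63) = 0.050395.
z = (p̂ − p₀)/SE = (17/63 − 0.20)/0.050395 ≈ 1.3859.
p-value = P(Z ≥ z) with z = 1.3859 → 0.0829.

p-value = 0.0829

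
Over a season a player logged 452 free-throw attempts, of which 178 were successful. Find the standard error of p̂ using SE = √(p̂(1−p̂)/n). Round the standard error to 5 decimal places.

Sample proportion p̂ = 178/452 = 0.39381.
p̂(1−p̂) = 0.39381·0.60619 = 0.238724.
Dividing by n and taking the root: √0.000528150 = 0.02298.

SE = 0.02298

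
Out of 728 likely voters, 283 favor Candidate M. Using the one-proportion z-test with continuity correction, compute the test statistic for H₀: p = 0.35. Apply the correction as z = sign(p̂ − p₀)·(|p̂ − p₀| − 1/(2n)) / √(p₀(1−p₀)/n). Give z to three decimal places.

z = 2.152

The sample proportion is 283/728 = 0.38874. p̂ − p₀ = 0.038736.
Continuity correction 1/(2n) = 1/1456 = 0.000687.
Corrected numerator: |0.038736| − 0.000687 = 0.038049.
Under H₀, SE = √(p₀(1−p₀)/n) = √(0.35·0.65/728) = √0.000312500 = 0.017678.
z = +0.038049/0.017678 = 2.152.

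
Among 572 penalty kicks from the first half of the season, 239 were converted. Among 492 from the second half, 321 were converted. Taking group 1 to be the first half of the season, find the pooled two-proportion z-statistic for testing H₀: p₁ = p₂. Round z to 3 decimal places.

Sample proportions: p̂₁ = 239/572 = 0.41783 and p̂₂ = 321/492 = 0.65244.
Pooled p̂ = (239+321)/(572+492) = 560/1064 = 0.52632.
Pooled SE = √[0.2493075·0.00378077] ≈ 0.030701.
z = (p̂₁ − p̂₂)/SE = (0.41783 − 0.65244)/0.030701 = -0.23461/0.030701 = -7.642.

z = -7.642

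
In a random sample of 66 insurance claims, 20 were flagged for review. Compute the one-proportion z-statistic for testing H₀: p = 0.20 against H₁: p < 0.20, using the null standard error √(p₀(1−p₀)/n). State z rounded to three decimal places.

Sample proportion p̂ = 20/66 = 0.30303.
Under H₀, SE = √(p₀(1−p₀)/n) = √(0.20·0.80/66) = √0.002424242 = 0.049237.
z = (0.30303 − 0.20)/0.049237 = 0.10303/0.049237 = 2.093.

z = 2.093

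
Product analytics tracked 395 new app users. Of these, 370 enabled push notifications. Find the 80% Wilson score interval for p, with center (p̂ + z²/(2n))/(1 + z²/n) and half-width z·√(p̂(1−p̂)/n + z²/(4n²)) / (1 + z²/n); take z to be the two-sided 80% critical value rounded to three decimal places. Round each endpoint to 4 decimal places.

(0.9191, 0.9507)

Here p̂ = 370/395 = 0.93671 and z = 1.282 (z² = 1.643524).
Denominator 1 + z²/n = 1 + 1.643524/395 = 1.004161.
Center = (0.93671 + 0.002080)/1.004161 = 0.93490.
Radicand: p̂(1−p̂)/n + z²/(4n²) = 0.000150090 + 0.000002633 = 0.000152723.
Half-width = 1.282·√0.000152723/1.004161 = 0.01578.
CI: 0.93490 ± 0.01578 = (0.9191, 0.9507).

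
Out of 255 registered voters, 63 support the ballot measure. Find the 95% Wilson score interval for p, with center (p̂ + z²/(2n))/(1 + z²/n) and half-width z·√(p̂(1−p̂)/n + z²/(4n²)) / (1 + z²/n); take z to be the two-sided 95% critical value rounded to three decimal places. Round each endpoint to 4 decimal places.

(0.1981, 0.3035)

p̂ = 63/255 = 0.24706; z = 1.960, so z² = 3.841600.
1 + z²/n = 1.015065.
Center = (0.24706 + 0.007533)/1.015065 = 0.25081.
Radicand: p̂(1−p̂)/n + z²/(4n²) = 0.000729493 + 0.000014770 = 0.000744263.
Half-width = z·√(radicand)/denom = 1.960·0.027281/1.015065 = 0.05268.
So the interval runs from 0.1981 to 0.3035.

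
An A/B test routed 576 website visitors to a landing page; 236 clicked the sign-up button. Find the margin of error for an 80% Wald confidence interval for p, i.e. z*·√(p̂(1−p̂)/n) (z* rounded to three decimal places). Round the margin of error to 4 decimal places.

ME = 0.0263

p̂ = 236/576 = 0.40972.
SE = √(p̂(1−p̂)/n) = √(0.241850/576) = 0.020491.
The 80% critical value is z* = 1.282.
ME = 1.282·0.020491 = 0.0263.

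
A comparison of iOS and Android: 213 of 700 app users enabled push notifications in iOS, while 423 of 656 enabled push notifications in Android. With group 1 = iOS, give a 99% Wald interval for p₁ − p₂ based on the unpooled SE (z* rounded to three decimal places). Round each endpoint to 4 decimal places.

(-0.4063, -0.2748)

p̂₁ = 213/700 = 0.30429, p̂₂ = 423/656 = 0.64482; p̂₁ − p̂₂ = -0.34053.
SE = √(0.000302423 + 0.000349128) = √0.000651551 = 0.025525.
The 99% critical value is z* = 2.576. Margin of error = 0.06575.
Interval: -0.34053 ± 0.06575 → (-0.4063, -0.2748).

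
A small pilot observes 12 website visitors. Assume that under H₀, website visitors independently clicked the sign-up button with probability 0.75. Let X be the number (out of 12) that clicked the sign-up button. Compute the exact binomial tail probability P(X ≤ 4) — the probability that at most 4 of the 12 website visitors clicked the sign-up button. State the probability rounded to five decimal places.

P = 0.00278

X ~ Binomial(n=12, p=0.75).
P(X ≤ 4) = Σ_{j=0}^{4} C(12,j)·0.75^j·0.25^{12−j}.
= 0.000000 + 0.000002 + 0.000035 + 0.000354 + 0.002390 = 0.00278.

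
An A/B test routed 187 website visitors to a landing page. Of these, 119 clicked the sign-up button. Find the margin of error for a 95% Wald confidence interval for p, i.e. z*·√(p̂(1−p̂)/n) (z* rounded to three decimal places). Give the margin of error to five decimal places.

With x = 119 successes in n = 187, p̂ = 0.63636.
SE(p̂) = √(0.63636·0.36364/187) = 0.035178.
For 95% confidence, z* = 1.960.
So ME = 0.06895.

ME = 0.06895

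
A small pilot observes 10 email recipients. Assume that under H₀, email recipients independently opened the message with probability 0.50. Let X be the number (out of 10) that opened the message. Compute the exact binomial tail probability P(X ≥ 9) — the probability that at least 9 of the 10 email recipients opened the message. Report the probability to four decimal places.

X ~ Binomial(n=10, p=0.50).
P(X ≥ 9) = C(10,9)·0.50^9·0.50^1 + C(10,10)·0.50^10·0.50^0.
= 0.009766 + 0.000977 = 0.0107.

P = 0.0107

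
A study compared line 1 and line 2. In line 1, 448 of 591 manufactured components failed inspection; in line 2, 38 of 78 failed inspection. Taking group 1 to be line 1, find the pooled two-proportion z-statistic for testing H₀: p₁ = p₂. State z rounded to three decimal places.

z = 5.044

p̂₁ = 448/591 = 0.75804, p̂₂ = 38/78 = 0.48718.
Pooling: p̂ = 486/669 = 0.72646.
SE = √[p̂(1−p̂)(1/n₁+1/n₂)] = √[0.72646·0.27354·(1/591+1/78)] ≈ 0.053702.
z = 0.27086/0.053702 = 5.044.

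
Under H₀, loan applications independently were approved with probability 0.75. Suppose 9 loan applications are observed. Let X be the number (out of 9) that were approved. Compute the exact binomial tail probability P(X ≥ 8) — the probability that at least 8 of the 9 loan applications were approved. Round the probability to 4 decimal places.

X is binomial with n = 9 and p = 0.75.
P(X ≥ 8) = C(9,8)·0.75^8·0.25^1 + C(9,9)·0.75^9·0.25^0.
= 0.225254 + 0.075085 = 0.3003.

P = 0.3003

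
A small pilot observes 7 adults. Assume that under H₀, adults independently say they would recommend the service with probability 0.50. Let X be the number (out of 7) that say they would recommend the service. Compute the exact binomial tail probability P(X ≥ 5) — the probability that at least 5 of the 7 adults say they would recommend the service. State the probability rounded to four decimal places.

X ~ Binomial(n=7, p=0.50).
P(X ≥ 5) = C(7,5)·0.50^5·0.50^2 + C(7,6)·0.50^6·0.50^1 + C(7,7)·0.50^7·0.50^0.
= 0.164062 + 0.054688 + 0.007812 = 0.2266.

P = 0.2266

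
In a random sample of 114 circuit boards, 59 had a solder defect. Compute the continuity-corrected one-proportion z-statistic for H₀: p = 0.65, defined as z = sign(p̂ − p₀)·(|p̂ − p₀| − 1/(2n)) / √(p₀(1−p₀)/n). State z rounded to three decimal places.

z = -2.867

The sample proportion is 59/114 = 0.51754. p̂ − p₀ = -0.132456.
1/(2n) = 0.004386.
Corrected numerator: |-0.132456| − 0.004386 = 0.128070.
SE₀ = √(0.65·0.35/114) = 0.044672.
z = −0.128070/0.044672 = -2.867.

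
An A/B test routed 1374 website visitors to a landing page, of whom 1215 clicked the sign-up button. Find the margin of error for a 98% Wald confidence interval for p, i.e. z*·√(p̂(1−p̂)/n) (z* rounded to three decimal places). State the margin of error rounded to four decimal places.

ME = 0.0201

With x = 1215 successes in n = 1374, p̂ = 0.88428.
Standard error of p̂: √(0.102329/1374) = √0.000074475 = 0.008630.
For 98% confidence, z* = 2.326.
ME = 2.326·0.008630 = 0.0201.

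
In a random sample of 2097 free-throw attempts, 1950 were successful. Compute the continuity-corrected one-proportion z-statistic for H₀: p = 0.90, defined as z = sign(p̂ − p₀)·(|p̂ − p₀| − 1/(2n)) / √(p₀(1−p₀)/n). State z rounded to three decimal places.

The sample proportion is 1950/2097 = 0.92990. p̂ − p₀ = 0.029900.
Continuity correction 1/(2n) = 1/4194 = 0.000238.
Corrected numerator: |0.029900| − 0.000238 = 0.029662.
Null standard error: √(0.90·0.10/2097) = √0.000042918 = 0.006551.
z = (+)0.029662/0.006551 = 4.528.

z = 4.528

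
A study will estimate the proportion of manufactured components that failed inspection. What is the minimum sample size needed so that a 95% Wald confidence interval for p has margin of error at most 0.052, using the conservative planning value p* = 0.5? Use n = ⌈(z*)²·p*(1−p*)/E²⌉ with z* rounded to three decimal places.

n = 356

The 95% critical value is z* = 1.960.
p*(1−p*) = 0.2500.
(z*)²·p*(1−p*)/E² = 3.841600·0.2500/0.002704 = 355.178.
Rounding up, n = 356.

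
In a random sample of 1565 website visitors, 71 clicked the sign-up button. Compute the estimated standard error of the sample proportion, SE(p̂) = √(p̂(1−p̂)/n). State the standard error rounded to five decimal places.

SE = 0.00526

The sample proportion is 71/1565 = 0.04537.
p̂(1−p̂) = 0.04537·0.95463 = 0.043312.
Dividing by n and taking the root: √0.000027675 = 0.00526.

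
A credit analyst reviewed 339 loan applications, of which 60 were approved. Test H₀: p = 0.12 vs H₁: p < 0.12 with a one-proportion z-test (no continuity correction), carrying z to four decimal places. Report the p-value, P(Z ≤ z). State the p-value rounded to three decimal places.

p-value = 0.999

Sample proportion p̂ = 60/339 = 0.17699.
Null standard error: √(0.12·0.88/339) = √0.000311504 = 0.017649.
z = (p̂ − p₀)/SE = (60/339 − 0.12)/0.017649 ≈ 3.2291.
p-value = P(Z ≤ z) with z = 3.2291 → 0.999.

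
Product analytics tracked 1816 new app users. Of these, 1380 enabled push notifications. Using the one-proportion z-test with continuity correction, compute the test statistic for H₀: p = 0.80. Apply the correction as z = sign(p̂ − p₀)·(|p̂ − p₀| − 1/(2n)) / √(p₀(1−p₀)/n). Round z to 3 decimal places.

z = -4.242

With x = 1380 successes in n = 1816, p̂ = 0.75991. p̂ − p₀ = -0.040088.
1/(2n) = 0.000275.
Corrected numerator: |-0.040088| − 0.000275 = 0.039813.
Under H₀, SE = √(p₀(1−p₀)/n) = √(0.80·0.20/1816) = √0.000088106 = 0.009386.
z = −0.039813/0.009386 = -4.242.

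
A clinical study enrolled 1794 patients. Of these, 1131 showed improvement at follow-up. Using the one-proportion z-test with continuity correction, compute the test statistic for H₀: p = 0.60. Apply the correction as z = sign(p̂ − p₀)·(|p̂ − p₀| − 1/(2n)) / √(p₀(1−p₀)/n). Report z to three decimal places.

Sample proportion p̂ = 1131/1794 = 0.63043. p̂ − p₀ = 0.030435.
1/(2n) = 0.000279.
Corrected numerator: |0.030435| − 0.000279 = 0.030156.
Null standard error: √(0.60·0.40/1794) = √0.000133779 = 0.011566.
z = (+)0.030156/0.011566 = 2.607.

z = 2.607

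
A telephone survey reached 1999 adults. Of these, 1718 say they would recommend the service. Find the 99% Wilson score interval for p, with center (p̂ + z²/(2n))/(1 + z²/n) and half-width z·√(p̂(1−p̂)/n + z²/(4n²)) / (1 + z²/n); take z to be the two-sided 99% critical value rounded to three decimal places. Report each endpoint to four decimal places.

(0.8382, 0.8783)

p̂ = 1718/1999 = 0.85943; z = 2.576, so z² = 6.635776.
Denominator 1 + z²/n = 1 + 6.635776/1999 = 1.003320.
Center = (0.85943 + 0.001660)/1.003320 = 0.85824.
Radicand: p̂(1−p̂)/n + z²/(4n²) = 0.000060435 + 0.000000415 = 0.000060850.
Half-width = 2.576·√0.000060850/1.003320 = 0.02003.
CI: 0.85824 ± 0.02003 = (0.8382, 0.8783).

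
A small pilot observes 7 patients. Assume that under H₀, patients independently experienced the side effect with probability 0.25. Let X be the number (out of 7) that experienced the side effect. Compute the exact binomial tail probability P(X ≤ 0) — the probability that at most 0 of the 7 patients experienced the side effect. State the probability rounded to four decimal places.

P = 0.1335

X ~ Binomial(n=7, p=0.25).
P(X ≤ 0) = C(7,0)·0.25^0·0.75^7.
= 0.133484 = 0.1335.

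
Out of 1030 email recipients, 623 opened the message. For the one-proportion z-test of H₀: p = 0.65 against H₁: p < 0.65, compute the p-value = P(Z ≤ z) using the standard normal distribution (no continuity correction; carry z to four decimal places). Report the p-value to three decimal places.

p-value = 0.001

Sample proportion p̂ = 623/1030 = 0.60485.
SE₀ = √(0.65·0.35/1030) = 0.014862.
Test statistic (full precision, shown to 4 dp): z = (623/1030 − 0.65)/SE₀ ≈ -3.0377.
From the standard normal, P(Z ≤ z) = 0.001.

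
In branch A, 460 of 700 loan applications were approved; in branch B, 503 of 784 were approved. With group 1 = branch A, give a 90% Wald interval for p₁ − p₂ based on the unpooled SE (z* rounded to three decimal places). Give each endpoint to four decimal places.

(-0.0252, 0.0564)

p̂₁ = 0.65714, p̂₂ = 0.64158, so the observed difference is 0.01556.
Unpooled SE = √(p̂₁(1−p̂₁)/n₁ + p̂₂(1−p̂₂)/n₂) = √(0.000321866 + 0.000293309) = 0.024803.
For 90% confidence, z* = 1.645. Margin of error = 0.04080.
So the interval runs from -0.0252 to 0.0564.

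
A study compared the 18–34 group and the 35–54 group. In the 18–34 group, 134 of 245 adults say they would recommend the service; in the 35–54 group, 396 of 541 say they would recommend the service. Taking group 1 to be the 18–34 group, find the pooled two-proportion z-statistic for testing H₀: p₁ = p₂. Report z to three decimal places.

p̂₁ = 134/245 = 0.54694, p̂₂ = 396/541 = 0.73198.
Pooling: p̂ = 530/786 = 0.67430.
Pooled SE = √[0.2196194·0.00593006] ≈ 0.036088.
z = (p̂₁ − p̂₂)/SE = (0.54694 − 0.73198)/0.036088 = -0.18504/0.036088 = -5.127.

z = -5.127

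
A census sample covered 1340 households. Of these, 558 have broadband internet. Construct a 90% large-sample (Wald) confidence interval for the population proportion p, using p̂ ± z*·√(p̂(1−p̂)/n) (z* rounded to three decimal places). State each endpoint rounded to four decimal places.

With x = 558 successes in n = 1340, p̂ = 0.41642.
SE = √(p̂(1−p̂)/n) = √(0.243014/1340) = 0.013467.
z* = 1.645 at the 90% level.
Margin = 1.645·0.013467 = 0.02215.
Interval: 0.41642 ± 0.02215 → (0.3943, 0.4386).

(0.3943, 0.4386)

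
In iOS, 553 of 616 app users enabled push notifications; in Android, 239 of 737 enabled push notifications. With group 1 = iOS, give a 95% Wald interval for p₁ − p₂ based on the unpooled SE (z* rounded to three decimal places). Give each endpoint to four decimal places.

(0.5320, 0.6148)

p̂₁ = 553/616 = 0.89773, p̂₂ = 239/737 = 0.32429; p̂₁ − p̂₂ = 0.57344.
Unpooled SE = √(p̂₁(1−p̂₁)/n₁ + p̂₂(1−p̂₂)/n₂) = √(0.000149047 + 0.000297320) = 0.021127.
For 95% confidence, z* = 1.960. Margin of error = 0.04141.
Interval: 0.57344 ± 0.04141 → (0.5320, 0.6148).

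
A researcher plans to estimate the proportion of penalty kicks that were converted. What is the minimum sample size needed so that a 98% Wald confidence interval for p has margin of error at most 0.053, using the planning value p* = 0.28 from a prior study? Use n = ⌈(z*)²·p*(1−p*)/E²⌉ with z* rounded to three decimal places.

The 98% critical value is z* = 2.326.
p*(1−p*) = 0.2016.
(z*)²·p*(1−p*)/E² = 5.410276·0.2016/0.002809 = 388.292.
Rounding up, n = 389.

n = 389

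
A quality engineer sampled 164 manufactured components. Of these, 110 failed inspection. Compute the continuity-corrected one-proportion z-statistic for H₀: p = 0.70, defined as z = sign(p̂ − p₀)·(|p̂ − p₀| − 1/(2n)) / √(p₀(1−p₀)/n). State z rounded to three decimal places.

With x = 110 successes in n = 164, p̂ = 0.67073. p̂ − p₀ = -0.029268.
Continuity correction 1/(2n) = 1/328 = 0.003049.
Corrected numerator: |-0.029268| − 0.003049 = 0.026219.
Null standard error: √(0.70·0.30/164) = √0.001280488 = 0.035784.
z = (−)0.026219/0.035784 = -0.733.

z = -0.733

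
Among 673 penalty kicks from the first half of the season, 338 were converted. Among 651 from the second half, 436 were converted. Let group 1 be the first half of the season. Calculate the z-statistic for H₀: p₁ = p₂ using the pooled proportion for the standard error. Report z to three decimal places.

z = -6.183

p̂₁ = 338/673 = 0.50223, p̂₂ = 436/651 = 0.66974.
Pooled p̂ = (338+436)/(673+651) = 774/1324 = 0.58459.
Pooled SE = √[0.2428442·0.00302198] ≈ 0.027090.
z = -0.16751/0.027090 = -6.183.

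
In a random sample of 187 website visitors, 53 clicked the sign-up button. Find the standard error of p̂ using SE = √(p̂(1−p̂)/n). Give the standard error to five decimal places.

With x = 53 successes in n = 187, p̂ = 0.28342.
p̂(1−p̂) = 0.203093.
Dividing by n and taking the root: √0.001086059 = 0.03296.

SE = 0.03296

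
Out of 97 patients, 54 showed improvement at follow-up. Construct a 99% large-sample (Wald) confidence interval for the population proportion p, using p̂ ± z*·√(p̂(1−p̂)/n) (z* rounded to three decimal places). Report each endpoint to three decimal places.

With x = 54 successes in n = 97, p̂ = 0.55670.
Standard error of p̂: √(0.246785/97) = √0.002544175 = 0.050440.
The 99% critical value is z* = 2.576.
Margin = 2.576·0.050440 = 0.12993.
So the interval runs from 0.427 to 0.687.

(0.427, 0.687)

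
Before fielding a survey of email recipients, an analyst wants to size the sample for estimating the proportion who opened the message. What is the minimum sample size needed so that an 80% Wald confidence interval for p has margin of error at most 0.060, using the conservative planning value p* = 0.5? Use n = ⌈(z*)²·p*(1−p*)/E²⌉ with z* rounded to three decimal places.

For 80% confidence, z* = 1.282.
p*(1−p*) = 0.2500.
Required n before rounding: 1.643524 × 0.2500 / 0.060² = 114.134.
Rounding up, n = 115.

n = 115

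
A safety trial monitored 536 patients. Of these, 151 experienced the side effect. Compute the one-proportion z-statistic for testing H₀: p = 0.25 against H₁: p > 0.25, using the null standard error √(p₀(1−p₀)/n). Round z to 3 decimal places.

The sample proportion is 151/536 = 0.28172.
Null standard error: √(0.25·0.75/536) = √0.000349813 = 0.018703.
Test statistic: z = 0.03172/0.018703 = 1.696.

z = 1.696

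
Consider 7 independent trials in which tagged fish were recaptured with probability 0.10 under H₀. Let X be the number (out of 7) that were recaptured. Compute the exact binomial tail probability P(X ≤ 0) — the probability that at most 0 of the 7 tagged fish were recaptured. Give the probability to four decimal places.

X is binomial with n = 7 and p = 0.10.
P(X ≤ 0) = C(7,0)·0.10^0·0.90^7.
= 0.478297 = 0.4783.

P = 0.4783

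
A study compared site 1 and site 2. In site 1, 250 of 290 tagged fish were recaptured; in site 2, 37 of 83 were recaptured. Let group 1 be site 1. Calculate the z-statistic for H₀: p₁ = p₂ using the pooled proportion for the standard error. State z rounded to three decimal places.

Sample proportions: p̂₁ = 250/290 = 0.86207 and p̂₂ = 37/83 = 0.44578.
Pooling: p̂ = 287/373 = 0.76944.
SE = √[p̂(1−p̂)(1/n₁+1/n₂)] = √[0.76944·0.23056·(1/290+1/83)] ≈ 0.052432.
z = 0.41629/0.052432 = 7.940.

z = 7.940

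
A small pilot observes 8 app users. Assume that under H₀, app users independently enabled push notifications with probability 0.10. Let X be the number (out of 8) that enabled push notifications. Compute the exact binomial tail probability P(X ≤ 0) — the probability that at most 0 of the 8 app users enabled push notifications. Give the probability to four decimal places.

X is binomial with n = 8 and p = 0.10.
P(X ≤ 0) = C(8,0)·0.10^0·0.90^8.
= 0.430467 = 0.4305.

P = 0.4305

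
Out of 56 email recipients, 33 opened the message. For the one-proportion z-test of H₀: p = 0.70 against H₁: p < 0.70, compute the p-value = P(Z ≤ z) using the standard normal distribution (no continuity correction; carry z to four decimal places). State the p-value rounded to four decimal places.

With x = 33 successes in n = 56, p̂ = 0.58929.
Under H₀, SE = √(p₀(1−p₀)/n) = √(0.70·0.30/56) = √0.003750000 = 0.061237.
Test statistic (full precision, shown to 4 dp): z = (33/56 − 0.70)/SE₀ ≈ -1.8080.
From the standard normal, P(Z ≤ z) = 0.0353.

p-value = 0.0353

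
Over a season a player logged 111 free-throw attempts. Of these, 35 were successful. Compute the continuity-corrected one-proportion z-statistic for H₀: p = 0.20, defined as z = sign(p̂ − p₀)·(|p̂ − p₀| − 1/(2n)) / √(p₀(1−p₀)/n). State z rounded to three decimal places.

Sample proportion p̂ = 35/111 = 0.31532. p̂ − p₀ = 0.115315.
Continuity correction 1/(2n) = 1/222 = 0.004505.
Corrected numerator: |0.115315| − 0.004505 = 0.110810.
Under H₀, SE = √(p₀(1−p₀)/n) = √(0.20·0.80/111) = √0.001441441 = 0.037966.
z = (+)0.110810/0.037966 = 2.919.

z = 2.919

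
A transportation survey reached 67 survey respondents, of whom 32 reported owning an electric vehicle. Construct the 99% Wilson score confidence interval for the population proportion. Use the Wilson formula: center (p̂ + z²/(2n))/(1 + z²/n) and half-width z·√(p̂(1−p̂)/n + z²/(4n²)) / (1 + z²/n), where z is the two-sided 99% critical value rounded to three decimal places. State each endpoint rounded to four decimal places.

(0.3297, 0.6296)

Here p̂ = 32/67 = 0.47761 and z = 2.576 (z² = 6.635776).
1 + z²/n = 1.099041.
Adjusted center: (0.47761 + z²/(2n))/1.099041 = 0.47963.
Radicand: p̂(1−p̂)/n + z²/(4n²) = 0.003723862 + 0.000369558 = 0.004093420.
Half-width = 2.576·√0.004093420/1.099041 = 0.14996.
So the interval runs from 0.3297 to 0.6296.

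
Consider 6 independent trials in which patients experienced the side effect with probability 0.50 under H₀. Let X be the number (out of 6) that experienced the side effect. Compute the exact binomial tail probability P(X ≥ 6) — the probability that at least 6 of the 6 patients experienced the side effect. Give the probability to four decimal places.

P = 0.0156

X is binomial with n = 6 and p = 0.50.
P(X ≥ 6) = C(6,6)·0.50^6·0.50^0.
= 0.015625 = 0.0156.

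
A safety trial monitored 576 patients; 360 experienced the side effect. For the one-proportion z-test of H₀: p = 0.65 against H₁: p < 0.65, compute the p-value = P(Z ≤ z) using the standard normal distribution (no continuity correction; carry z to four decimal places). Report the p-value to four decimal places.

The sample proportion is 360/576 = 0.62500.
SE₀ = √(0.65·0.35/576) = 0.019874.
Test statistic (full precision, shown to 4 dp): z = (360/576 − 0.65)/SE₀ ≈ -1.2579.
p-value = P(Z ≤ z) with z = -1.2579 → 0.1042.

p-value = 0.1042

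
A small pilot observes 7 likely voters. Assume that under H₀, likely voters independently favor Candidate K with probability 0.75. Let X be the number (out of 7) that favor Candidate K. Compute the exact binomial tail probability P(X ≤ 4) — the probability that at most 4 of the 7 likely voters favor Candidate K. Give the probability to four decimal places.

P = 0.2436

X is binomial with n = 7 and p = 0.75.
P(X ≤ 4) = Σ_{j=0}^{4} C(7,j)·0.75^j·0.25^{7−j}.
= 0.000061 + 0.001282 + 0.011536 + 0.057678 + 0.173035 = 0.2436.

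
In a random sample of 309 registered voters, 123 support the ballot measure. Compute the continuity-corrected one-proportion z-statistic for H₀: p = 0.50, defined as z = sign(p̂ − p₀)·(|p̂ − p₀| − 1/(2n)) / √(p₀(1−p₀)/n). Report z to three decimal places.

z = -3.527

The sample proportion is 123/309 = 0.39806. p̂ − p₀ = -0.101942.
Continuity correction 1/(2n) = 1/618 = 0.001618.
Corrected numerator: |-0.101942| − 0.001618 = 0.100324.
Under H₀, SE = √(p₀(1−p₀)/n) = √(0.50·0.50/309) = √0.000809061 = 0.028444.
z = (−)0.100324/0.028444 = -3.527.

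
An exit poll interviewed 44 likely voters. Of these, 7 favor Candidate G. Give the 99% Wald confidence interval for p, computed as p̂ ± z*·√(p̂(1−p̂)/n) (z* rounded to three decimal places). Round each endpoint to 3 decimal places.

(0.017, 0.301)

p̂ = 7/44 = 0.15909.
SE(p̂) = √(0.15909·0.84091/44) = 0.055141.
z* = 2.576 at the 99% level.
Margin = 2.576·0.055141 = 0.14204.
CI: 0.15909 ± 0.14204 = (0.017, 0.301).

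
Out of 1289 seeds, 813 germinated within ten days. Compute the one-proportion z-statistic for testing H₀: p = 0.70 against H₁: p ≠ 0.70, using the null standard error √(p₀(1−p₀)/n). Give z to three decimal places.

The sample proportion is 813/1289 = 0.63072.
Under H₀, SE = √(p₀(1−p₀)/n) = √(0.70·0.30/1289) = √0.000162917 = 0.012764.
z = (0.63072 − 0.70)/0.012764 = -0.06928/0.012764 = -5.428.

z = -5.428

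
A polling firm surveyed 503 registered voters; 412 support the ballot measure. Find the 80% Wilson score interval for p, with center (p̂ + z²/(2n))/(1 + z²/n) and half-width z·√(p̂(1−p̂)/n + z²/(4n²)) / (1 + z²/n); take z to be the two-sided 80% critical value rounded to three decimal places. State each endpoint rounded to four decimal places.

(0.7961, 0.8400)

Here p̂ = 412/503 = 0.81909 and z = 1.282 (z² = 1.643524).
1 + z²/n = 1.003267.
Adjusted center: (0.81909 + z²/(2n))/1.003267 = 0.81805.
Radicand: p̂(1−p̂)/n + z²/(4n²) = 0.000294601 + 0.000001624 = 0.000296225.
Half-width = z·√(radicand)/denom = 1.282·0.017211/1.003267 = 0.02199.
CI: 0.81805 ± 0.02199 = (0.7961, 0.8400).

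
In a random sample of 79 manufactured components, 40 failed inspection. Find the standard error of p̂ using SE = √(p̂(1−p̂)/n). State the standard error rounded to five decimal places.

Sample proportion p̂ = 40/79 = 0.50633.
p̂(1−p̂) = 0.249960.
Dividing by n and taking the root: √0.003164051 = 0.05625.

SE = 0.05625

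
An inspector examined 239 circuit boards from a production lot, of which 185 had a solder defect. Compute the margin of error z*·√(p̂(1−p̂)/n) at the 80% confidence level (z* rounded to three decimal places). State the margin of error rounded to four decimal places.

ME = 0.0347

The sample proportion is 185/239 = 0.77406.
SE(p̂) = √(0.77406·0.22594/239) = 0.027051.
z* = 1.282 at the 80% level.
Margin of error = z*·SE = 1.282 × 0.027051 = 0.0347.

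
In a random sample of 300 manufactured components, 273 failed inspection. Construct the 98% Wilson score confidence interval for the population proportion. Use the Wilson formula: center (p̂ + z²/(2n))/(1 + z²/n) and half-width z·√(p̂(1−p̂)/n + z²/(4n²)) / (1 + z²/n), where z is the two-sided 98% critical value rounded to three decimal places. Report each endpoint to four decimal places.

Here p̂ = 273/300 = 0.91000 and z = 2.326 (z² = 5.410276).
1 + z²/n = 1.018034.
Adjusted center: (0.91000 + z²/(2n))/1.018034 = 0.90274.
Radicand: p̂(1−p̂)/n + z²/(4n²) = 0.000273000 + 0.000015029 = 0.000288029.
Half-width = z·√(radicand)/denom = 2.326·0.016971/1.018034 = 0.03878.
CI: 0.90274 ± 0.03878 = (0.8640, 0.9415).

(0.8640, 0.9415)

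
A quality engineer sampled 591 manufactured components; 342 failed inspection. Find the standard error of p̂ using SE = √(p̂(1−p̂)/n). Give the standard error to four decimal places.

p̂ = 342/591 = 0.57868.
p̂(1−p̂) = 0.243809.
SE = √(0.243809/591) = √0.000412536 = 0.0203.

SE = 0.0203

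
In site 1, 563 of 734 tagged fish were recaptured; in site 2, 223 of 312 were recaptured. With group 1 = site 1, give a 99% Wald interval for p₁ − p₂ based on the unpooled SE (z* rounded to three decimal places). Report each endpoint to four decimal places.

p̂₁ = 0.76703, p̂₂ = 0.71474, so the observed difference is 0.05229.
Unpooled SE = √(p̂₁(1−p̂₁)/n₁ + p̂₂(1−p̂₂)/n₂) = √(0.000243454 + 0.000653478) = 0.029949.
The 99% critical value is z* = 2.576. Margin of error = 0.07715.
Interval: 0.05229 ± 0.07715 → (-0.0249, 0.1294).

(-0.0249, 0.1294)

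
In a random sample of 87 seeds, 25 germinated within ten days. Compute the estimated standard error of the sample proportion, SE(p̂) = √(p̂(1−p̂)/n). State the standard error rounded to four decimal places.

Sample proportion p̂ = 25/87 = 0.28736.
p̂(1−p̂) = 0.28736·0.71264 = 0.204784.
SE = √(0.204784/87) = 0.0485.

SE = 0.0485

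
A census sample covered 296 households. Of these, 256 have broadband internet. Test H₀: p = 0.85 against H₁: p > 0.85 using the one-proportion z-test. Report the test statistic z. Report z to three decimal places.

Sample proportion p̂ = 256/296 = 0.86486.
SE₀ = √(0.85·0.15/296) = 0.020754.
z = (p̂ − p₀)/SE = (0.86486 − 0.85)/0.020754 = 0.716.

z = 0.716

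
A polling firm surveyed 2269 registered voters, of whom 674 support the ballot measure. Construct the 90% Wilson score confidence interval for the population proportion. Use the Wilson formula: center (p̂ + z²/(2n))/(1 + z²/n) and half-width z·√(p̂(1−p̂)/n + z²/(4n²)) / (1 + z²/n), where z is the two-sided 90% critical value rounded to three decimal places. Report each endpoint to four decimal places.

(0.2815, 0.3131)

Here p̂ = 674/2269 = 0.29705 and z = 1.645 (z² = 2.706025).
Denominator 1 + z²/n = 1 + 2.706025/2269 = 1.001193.
Adjusted center: (0.29705 + z²/(2n))/1.001193 = 0.29729.
Radicand: p̂(1−p̂)/n + z²/(4n²) = 0.000092027 + 0.000000131 = 0.000092158.
Half-width = 1.645·√0.000092158/1.001193 = 0.01577.
So the interval runs from 0.2815 to 0.3131.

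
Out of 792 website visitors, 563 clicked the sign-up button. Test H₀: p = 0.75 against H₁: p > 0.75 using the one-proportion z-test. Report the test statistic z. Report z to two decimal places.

z = -2.54

With x = 563 successes in n = 792, p̂ = 0.71086.
Under H₀, SE = √(p₀(1−p₀)/n) = √(0.75·0.25/792) = √0.000236742 = 0.015386.
z = (0.71086 − 0.75)/0.015386 = -0.03914/0.015386 = -2.54.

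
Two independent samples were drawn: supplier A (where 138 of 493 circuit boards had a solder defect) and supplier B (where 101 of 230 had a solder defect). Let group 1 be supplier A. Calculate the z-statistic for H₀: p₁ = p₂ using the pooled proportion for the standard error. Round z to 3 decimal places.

Sample proportions: p̂₁ = 138/493 = 0.27992 and p̂₂ = 101/230 = 0.43913.
Pooling: p̂ = 239/723 = 0.33057.
SE = √[p̂(1−p̂)(1/n₁+1/n₂)] = √[0.33057·0.66943·(1/493+1/230)] ≈ 0.037563.
z = (p̂₁ − p̂₂)/SE = (0.27992 − 0.43913)/0.037563 = -0.15921/0.037563 = -4.238.

z = -4.238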